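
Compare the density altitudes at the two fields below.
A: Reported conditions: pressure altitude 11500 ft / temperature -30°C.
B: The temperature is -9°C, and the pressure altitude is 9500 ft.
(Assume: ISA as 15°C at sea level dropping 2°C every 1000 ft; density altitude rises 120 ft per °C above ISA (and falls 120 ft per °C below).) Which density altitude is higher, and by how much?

A: ISA temp = -8°C, deviation -22°C, DA = 11500 + 120 × (-22) = 8860 ft.
B: ISA temp = -4°C, deviation -5°C, DA = 9500 + 120 × (-5) = 8900 ft.
B is higher by 8900 − 8860 = 40 ft.

B by 40 ft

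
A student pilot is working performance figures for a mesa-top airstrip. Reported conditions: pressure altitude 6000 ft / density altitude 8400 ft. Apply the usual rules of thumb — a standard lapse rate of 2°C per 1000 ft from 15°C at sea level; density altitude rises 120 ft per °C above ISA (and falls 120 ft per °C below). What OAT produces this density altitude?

Density altitude − pressure altitude = 8400 − 6000 = +2400 ft.
At 120 ft/°C that is an ISA deviation of 2400/120 = +20°C.
ISA temperature at 6000 ft = 15 − 2 × (6000/1000) = 3°C.
OAT = ISA + deviation = 3 + (+20) = 23°C.

23°C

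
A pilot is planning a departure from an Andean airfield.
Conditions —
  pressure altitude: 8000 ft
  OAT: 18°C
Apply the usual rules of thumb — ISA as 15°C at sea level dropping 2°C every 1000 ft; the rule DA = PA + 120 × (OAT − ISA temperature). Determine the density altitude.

10280 ft

ISA temperature at 8000 ft = 15 − 2 × (8000/1000) = -1°C.
ISA deviation = 18 − (-1) = +19°C.
Density altitude = 8000 + 120 × (19) = 8000 + (+2280) = 10280 ft.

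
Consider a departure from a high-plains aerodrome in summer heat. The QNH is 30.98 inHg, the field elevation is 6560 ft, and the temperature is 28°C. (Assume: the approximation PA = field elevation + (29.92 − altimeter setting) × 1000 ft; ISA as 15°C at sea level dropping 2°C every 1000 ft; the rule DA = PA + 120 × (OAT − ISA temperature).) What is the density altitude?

8380 ft

Pressure altitude = 6560 + (29.92 − 30.98) × 1000 = 6560 + (-1060) = 5500 ft.
ISA temperature at 5500 ft = 15 − 2 × (5500/1000) = 4°C.
ISA deviation = 28 − 4 = +24°C.
Density altitude = 5500 + 120 × (24) = 8380 ft.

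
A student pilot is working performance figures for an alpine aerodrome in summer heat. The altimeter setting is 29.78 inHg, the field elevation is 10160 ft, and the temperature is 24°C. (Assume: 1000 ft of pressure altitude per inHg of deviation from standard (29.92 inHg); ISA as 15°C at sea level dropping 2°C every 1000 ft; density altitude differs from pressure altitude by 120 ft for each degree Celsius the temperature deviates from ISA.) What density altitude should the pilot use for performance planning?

Pressure altitude = 10160 + (29.92 − 29.78) × 1000 = 10160 + (+140) = 10300 ft.
ISA temperature at 10300 ft = 15 − 2 × (10300/1000) = -5.6°C.
ISA deviation = 24 − (-5.6) = +29.6°C.
Density altitude = 10300 + 120 × (29.6) = 13852 ft.

13852 ft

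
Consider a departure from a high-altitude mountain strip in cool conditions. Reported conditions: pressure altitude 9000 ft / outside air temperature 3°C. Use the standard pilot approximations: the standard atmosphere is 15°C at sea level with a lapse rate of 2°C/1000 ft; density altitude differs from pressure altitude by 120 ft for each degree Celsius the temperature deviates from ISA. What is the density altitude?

9720 ft

ISA temperature at 9000 ft = 15 − 2 × (9000/1000) = -3°C.
ISA deviation = 3 − (-3) = +6°C.
Density altitude = 9000 + 120 × (6) = 9000 + (+720) = 9720 ft.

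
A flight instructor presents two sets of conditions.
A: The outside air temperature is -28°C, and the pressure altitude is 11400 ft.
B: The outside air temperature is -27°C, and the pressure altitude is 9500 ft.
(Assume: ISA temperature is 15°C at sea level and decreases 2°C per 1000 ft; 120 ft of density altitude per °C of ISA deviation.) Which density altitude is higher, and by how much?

A by 2236 ft

A: ISA temp = -7.8°C, deviation -20.2°C, DA = 11400 + 120 × (-20.2) = 8976 ft.
B: ISA temp = -4°C, deviation -23°C, DA = 9500 + 120 × (-23) = 6740 ft.
A is higher by 8976 − 6740 = 2236 ft.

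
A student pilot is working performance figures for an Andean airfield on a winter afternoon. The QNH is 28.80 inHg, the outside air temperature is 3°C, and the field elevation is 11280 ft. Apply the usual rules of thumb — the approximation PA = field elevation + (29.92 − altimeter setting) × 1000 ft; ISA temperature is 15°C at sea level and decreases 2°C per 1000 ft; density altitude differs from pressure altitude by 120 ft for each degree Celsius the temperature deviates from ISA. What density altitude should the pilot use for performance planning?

Pressure altitude = 11280 + (29.92 − 28.80) × 1000 = 11280 + (+1120) = 12400 ft.
ISA temperature at 12400 ft = 15 − 2 × (12400/1000) = -9.8°C.
ISA deviation = 3 − (-9.8) = +12.8°C.
Density altitude = 12400 + 120 × (12.8) = 13936 ft.

13936 ft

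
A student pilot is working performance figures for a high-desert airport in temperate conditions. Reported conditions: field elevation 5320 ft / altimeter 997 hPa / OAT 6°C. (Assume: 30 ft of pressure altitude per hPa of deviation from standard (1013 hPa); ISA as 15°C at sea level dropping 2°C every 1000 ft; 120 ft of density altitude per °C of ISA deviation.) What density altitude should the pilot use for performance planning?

Pressure altitude = 5320 + (1013 − 997) × 30 = 5320 + (+480) = 5800 ft.
ISA temperature at 5800 ft = 15 − 2 × (5800/1000) = 3.4°C.
ISA deviation = 6 − 3.4 = +2.6°C.
Density altitude = 5800 + 120 × (2.6) = 6112 ft.

6112 ft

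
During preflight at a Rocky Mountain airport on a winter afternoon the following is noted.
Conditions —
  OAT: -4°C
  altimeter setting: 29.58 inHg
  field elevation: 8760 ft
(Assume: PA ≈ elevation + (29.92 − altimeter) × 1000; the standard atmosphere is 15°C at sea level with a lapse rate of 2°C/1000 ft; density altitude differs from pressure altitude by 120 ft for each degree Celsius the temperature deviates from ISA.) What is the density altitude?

Pressure altitude = 8760 + (29.92 − 29.58) × 1000 = 8760 + (+340) = 9100 ft.
ISA temperature at 9100 ft = 15 − 2 × (9100/1000) = -3.2°C.
ISA deviation = -4 − (-3.2) = -0.8°C.
Density altitude = 9100 + 120 × (-0.8) = 9004 ft.

9004 ft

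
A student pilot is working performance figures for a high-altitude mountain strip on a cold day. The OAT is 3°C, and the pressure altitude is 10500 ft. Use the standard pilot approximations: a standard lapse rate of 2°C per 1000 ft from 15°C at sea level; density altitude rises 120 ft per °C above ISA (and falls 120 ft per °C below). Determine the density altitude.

ISA temperature at 10500 ft = 15 − 2 × (10500/1000) = -6°C.
ISA deviation = 3 − (-6) = +9°C.
Density altitude = 10500 + 120 × (9) = 10500 + (+1080) = 11580 ft.

11580 ft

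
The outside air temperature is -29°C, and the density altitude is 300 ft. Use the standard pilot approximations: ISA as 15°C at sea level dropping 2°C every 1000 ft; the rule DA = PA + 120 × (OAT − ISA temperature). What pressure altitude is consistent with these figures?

4500 ft

DA = PA + 120 × (OAT − (15 − 2·PA/1000)) = PA + 120·OAT − 1800 + 0.24·PA = 1.24·PA + 120·OAT − 1800.
So 1.24·PA = 300 − 120 × (-29) + 1800 = 5580.
PA = 5580 / 1.24 = 4500 ft.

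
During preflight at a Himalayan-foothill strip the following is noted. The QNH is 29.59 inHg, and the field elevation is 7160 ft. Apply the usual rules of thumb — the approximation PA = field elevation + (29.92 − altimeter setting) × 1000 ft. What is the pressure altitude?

Pressure correction = (29.92 − 29.59) × 1000 = +330 ft.
Pressure altitude = 7160 + (+330) = 7490 ft.

7490 ft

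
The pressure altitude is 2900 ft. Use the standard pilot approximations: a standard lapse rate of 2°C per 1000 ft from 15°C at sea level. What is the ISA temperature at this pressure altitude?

9.2°C

ISA temperature = 15 − 2 × (2900/1000) = 15 − 5.8 = 9.2°C.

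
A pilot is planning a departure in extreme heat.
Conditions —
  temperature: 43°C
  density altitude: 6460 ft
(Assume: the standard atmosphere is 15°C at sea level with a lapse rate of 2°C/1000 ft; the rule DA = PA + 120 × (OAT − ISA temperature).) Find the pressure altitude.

DA = PA + 120 × (OAT − (15 − 2·PA/1000)) = PA + 120·OAT − 1800 + 0.24·PA = 1.24·PA + 120·OAT − 1800.
So 1.24·PA = 6460 − 120 × 43 + 1800 = 3100.
PA = 3100 / 1.24 = 2500 ft.

2500 ft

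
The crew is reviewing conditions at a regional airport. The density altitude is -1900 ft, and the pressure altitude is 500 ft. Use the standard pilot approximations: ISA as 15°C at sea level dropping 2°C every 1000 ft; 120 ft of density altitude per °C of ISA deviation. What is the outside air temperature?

-6°C

Density altitude − pressure altitude = -1900 − 500 = -2400 ft.
At 120 ft/°C that is an ISA deviation of -2400/120 = -20°C.
ISA temperature at 500 ft = 15 − 2 × (500/1000) = 14°C.
OAT = ISA + deviation = 14 + (-20) = -6°C.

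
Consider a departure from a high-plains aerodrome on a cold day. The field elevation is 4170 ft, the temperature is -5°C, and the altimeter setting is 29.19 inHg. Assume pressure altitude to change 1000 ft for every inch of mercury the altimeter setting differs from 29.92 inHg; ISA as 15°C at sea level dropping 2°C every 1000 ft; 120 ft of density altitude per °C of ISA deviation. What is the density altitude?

3676 ft

Pressure altitude = 4170 + (29.92 − 29.19) × 1000 = 4170 + (+730) = 4900 ft.
ISA temperature at 4900 ft = 15 − 2 × (4900/1000) = 5.2°C.
ISA deviation = -5 − 5.2 = -10.2°C.
Density altitude = 4900 + 120 × (-10.2) = 3676 ft.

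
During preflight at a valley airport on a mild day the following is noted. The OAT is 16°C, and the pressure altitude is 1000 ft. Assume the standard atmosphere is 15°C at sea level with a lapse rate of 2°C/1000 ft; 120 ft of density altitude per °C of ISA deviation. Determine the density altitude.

ISA temperature at 1000 ft = 15 − 2 × (1000/1000) = 13°C.
ISA deviation = 16 − 13 = +3°C.
Density altitude = 1000 + 120 × (3) = 1000 + (+360) = 1360 ft.

1360 ft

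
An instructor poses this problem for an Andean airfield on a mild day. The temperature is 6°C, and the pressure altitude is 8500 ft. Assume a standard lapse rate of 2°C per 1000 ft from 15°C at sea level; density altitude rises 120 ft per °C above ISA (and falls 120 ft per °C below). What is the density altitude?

ISA temperature at 8500 ft = 15 − 2 × (8500/1000) = -2°C.
ISA deviation = 6 − (-2) = +8°C.
Density altitude = 8500 + 120 × (8) = 8500 + (+960) = 9460 ft.

9460 ft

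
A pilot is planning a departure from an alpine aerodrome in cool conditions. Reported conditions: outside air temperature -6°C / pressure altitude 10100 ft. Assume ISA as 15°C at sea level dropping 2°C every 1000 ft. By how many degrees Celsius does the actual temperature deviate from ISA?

ISA temperature at 10100 ft = 15 − 2 × (10100/1000) = -5.2°C.
Deviation = OAT − ISA = -6 − (-5.2) = -0.8°C.

ISA-0.8°C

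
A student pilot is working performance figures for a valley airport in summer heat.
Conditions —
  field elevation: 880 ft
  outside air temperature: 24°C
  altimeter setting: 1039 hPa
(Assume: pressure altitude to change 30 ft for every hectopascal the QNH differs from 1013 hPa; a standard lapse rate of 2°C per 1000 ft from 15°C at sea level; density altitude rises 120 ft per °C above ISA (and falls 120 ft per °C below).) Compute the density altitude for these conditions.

Pressure altitude = 880 + (1013 − 1039) × 30 = 880 + (-780) = 100 ft.
ISA temperature at 100 ft = 15 − 2 × (100/1000) = 14.8°C.
ISA deviation = 24 − 14.8 = +9.2°C.
Density altitude = 100 + 120 × (9.2) = 1204 ft.

1204 ft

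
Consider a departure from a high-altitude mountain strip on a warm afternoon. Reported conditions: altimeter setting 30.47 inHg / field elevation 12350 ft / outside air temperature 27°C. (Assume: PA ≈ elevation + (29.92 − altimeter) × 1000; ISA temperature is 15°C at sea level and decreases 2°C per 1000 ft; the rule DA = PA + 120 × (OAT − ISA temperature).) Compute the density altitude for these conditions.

16072 ft

Pressure altitude = 12350 + (29.92 − 30.47) × 1000 = 12350 + (-550) = 11800 ft.
ISA temperature at 11800 ft = 15 − 2 × (11800/1000) = -8.6°C.
ISA deviation = 27 − (-8.6) = +35.6°C.
Density altitude = 11800 + 120 × (35.6) = 16072 ft.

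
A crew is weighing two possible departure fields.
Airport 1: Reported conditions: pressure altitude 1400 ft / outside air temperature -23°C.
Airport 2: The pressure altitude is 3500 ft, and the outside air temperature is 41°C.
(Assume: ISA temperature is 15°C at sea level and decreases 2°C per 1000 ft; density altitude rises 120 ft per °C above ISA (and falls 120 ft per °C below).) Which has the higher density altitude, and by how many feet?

Airport 1: ISA temp = 12.2°C, deviation -35.2°C, DA = 1400 + 120 × (-35.2) = -2824 ft.
Airport 2: ISA temp = 8°C, deviation +33°C, DA = 3500 + 120 × 33 = 7460 ft.
Airport 2 is higher by 7460 − (-2824) = 10284 ft.

Airport 2 by 10284 ft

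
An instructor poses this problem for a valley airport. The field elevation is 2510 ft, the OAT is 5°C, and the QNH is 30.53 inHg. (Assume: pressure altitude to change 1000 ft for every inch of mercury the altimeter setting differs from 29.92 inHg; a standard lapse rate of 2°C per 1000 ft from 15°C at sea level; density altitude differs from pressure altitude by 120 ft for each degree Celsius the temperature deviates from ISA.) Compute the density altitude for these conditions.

1156 ft

Pressure altitude = 2510 + (29.92 − 30.53) × 1000 = 2510 + (-610) = 1900 ft.
ISA temperature at 1900 ft = 15 − 2 × (1900/1000) = 11.2°C.
ISA deviation = 5 − 11.2 = -6.2°C.
Density altitude = 1900 + 120 × (-6.2) = 1156 ft.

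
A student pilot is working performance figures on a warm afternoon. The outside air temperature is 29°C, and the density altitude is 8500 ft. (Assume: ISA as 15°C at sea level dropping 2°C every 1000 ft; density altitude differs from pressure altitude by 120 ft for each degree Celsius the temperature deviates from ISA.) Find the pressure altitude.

5500 ft

DA = PA + 120 × (OAT − (15 − 2·PA/1000)) = PA + 120·OAT − 1800 + 0.24·PA = 1.24·PA + 120·OAT − 1800.
So 1.24·PA = 8500 − 120 × 29 + 1800 = 6820.
PA = 6820 / 1.24 = 5500 ft.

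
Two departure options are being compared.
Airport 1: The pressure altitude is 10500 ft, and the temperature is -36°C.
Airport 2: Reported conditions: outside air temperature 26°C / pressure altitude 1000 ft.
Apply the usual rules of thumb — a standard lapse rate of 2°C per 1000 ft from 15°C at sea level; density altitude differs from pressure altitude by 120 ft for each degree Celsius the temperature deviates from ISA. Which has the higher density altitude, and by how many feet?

Airport 1: ISA temp = -6°C, deviation -30°C, DA = 10500 + 120 × (-30) = 6900 ft.
Airport 2: ISA temp = 13°C, deviation +13°C, DA = 1000 + 120 × 13 = 2560 ft.
Airport 1 is higher by 6900 − 2560 = 4340 ft.

Airport 1 by 4340 ft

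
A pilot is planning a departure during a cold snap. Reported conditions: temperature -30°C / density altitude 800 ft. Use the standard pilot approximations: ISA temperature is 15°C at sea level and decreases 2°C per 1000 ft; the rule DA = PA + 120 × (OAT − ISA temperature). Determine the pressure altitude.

5000 ft

DA = PA + 120 × (OAT − (15 − 2·PA/1000)) = PA + 120·OAT − 1800 + 0.24·PA = 1.24·PA + 120·OAT − 1800.
So 1.24·PA = 800 − 120 × (-30) + 1800 = 6200.
PA = 6200 / 1.24 = 5000 ft.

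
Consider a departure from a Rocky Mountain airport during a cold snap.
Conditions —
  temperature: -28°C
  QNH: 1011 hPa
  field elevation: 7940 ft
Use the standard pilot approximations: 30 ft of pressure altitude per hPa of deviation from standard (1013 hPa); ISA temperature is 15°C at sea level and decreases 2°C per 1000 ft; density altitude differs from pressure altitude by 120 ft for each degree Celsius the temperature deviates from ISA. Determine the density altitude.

4760 ft

Pressure altitude = 7940 + (1013 − 1011) × 30 = 7940 + (+60) = 8000 ft.
ISA temperature at 8000 ft = 15 − 2 × (8000/1000) = -1°C.
ISA deviation = -28 − (-1) = -27°C.
Density altitude = 8000 + 120 × (-27) = 4760 ft.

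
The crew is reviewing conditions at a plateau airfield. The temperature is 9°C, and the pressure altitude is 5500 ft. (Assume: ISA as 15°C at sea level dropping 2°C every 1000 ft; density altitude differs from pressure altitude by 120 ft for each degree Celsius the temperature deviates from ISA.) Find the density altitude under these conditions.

6100 ft

ISA temperature at 5500 ft = 15 − 2 × (5500/1000) = 4°C.
ISA deviation = 9 − 4 = +5°C.
Density altitude = 5500 + 120 × (5) = 5500 + (+600) = 6100 ft.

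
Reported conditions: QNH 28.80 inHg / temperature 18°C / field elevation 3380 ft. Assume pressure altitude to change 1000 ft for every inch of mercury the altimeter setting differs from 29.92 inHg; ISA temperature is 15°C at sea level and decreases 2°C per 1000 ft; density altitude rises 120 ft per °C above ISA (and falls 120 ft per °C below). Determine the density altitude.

5940 ft

Pressure altitude = 3380 + (29.92 − 28.80) × 1000 = 3380 + (+1120) = 4500 ft.
ISA temperature at 4500 ft = 15 − 2 × (4500/1000) = 6°C.
ISA deviation = 18 − 6 = +12°C.
Density altitude = 4500 + 120 × (12) = 5940 ft.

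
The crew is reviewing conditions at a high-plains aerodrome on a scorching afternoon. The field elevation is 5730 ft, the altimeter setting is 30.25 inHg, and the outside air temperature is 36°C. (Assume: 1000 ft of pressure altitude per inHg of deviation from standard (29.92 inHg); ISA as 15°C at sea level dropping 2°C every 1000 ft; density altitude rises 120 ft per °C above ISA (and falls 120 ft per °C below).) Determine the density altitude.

Pressure altitude = 5730 + (29.92 − 30.25) × 1000 = 5730 + (-330) = 5400 ft.
ISA temperature at 5400 ft = 15 − 2 × (5400/1000) = 4.2°C.
ISA deviation = 36 − 4.2 = +31.8°C.
Density altitude = 5400 + 120 × (31.8) = 9216 ft.

9216 ft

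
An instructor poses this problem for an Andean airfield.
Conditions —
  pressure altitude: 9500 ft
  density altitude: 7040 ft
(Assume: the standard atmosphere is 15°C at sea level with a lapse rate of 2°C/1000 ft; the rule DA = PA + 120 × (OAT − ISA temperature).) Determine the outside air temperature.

-24.5°C

Density altitude − pressure altitude = 7040 − 9500 = -2460 ft.
At 120 ft/°C that is an ISA deviation of -2460/120 = -20.5°C.
ISA temperature at 9500 ft = 15 − 2 × (9500/1000) = -4°C.
OAT = ISA + deviation = -4 + (-20.5) = -24.5°C.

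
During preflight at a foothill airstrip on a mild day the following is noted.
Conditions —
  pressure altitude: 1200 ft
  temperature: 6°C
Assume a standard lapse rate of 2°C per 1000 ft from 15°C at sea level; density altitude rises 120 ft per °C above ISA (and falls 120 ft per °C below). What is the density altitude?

ISA temperature at 1200 ft = 15 − 2 × (1200/1000) = 12.6°C.
ISA deviation = 6 − 12.6 = -6.6°C.
Density altitude = 1200 + 120 × (-6.6) = 1200 + (-792) = 408 ft.

408 ft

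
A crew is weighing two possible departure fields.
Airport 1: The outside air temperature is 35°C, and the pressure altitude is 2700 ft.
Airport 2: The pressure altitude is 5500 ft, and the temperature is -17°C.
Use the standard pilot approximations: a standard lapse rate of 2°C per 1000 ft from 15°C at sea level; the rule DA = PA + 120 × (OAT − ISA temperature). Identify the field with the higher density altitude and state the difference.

Airport 1: ISA temp = 9.6°C, deviation +25.4°C, DA = 2700 + 120 × 25.4 = 5748 ft.
Airport 2: ISA temp = 4°C, deviation -21°C, DA = 5500 + 120 × (-21) = 2980 ft.
Airport 1 is higher by 5748 − 2980 = 2768 ft.

Airport 1 by 2768 ft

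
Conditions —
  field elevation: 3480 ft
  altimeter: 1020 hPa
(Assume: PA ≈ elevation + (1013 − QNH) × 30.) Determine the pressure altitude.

Pressure correction = (1013 − 1020) × 30 = -210 ft.
Pressure altitude = 3480 + (-210) = 3270 ft.

3270 ft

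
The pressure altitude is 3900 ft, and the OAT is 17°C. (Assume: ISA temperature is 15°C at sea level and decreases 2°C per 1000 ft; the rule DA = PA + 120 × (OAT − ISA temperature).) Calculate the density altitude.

5076 ft

ISA temperature at 3900 ft = 15 − 2 × (3900/1000) = 7.2°C.
ISA deviation = 17 − 7.2 = +9.8°C.
Density altitude = 3900 + 120 × (9.8) = 3900 + (+1176) = 5076 ft.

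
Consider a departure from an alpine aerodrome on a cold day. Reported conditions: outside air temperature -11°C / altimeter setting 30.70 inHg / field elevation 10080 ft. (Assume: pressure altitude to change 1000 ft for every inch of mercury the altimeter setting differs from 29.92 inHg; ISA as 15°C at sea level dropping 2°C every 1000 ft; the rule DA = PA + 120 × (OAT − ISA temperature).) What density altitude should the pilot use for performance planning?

Pressure altitude = 10080 + (29.92 − 30.70) × 1000 = 10080 + (-780) = 9300 ft.
ISA temperature at 9300 ft = 15 − 2 × (9300/1000) = -3.6°C.
ISA deviation = -11 − (-3.6) = -7.4°C.
Density altitude = 9300 + 120 × (-7.4) = 8412 ft.

8412 ft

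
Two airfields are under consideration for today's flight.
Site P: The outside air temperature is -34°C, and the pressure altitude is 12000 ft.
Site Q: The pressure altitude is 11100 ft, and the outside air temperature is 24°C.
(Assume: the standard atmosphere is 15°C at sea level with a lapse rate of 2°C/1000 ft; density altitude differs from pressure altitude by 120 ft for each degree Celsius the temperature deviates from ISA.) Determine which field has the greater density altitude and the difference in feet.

Site Q by 5844 ft

Site P: ISA temp = -9°C, deviation -25°C, DA = 12000 + 120 × (-25) = 9000 ft.
Site Q: ISA temp = -7.2°C, deviation +31.2°C, DA = 11100 + 120 × 31.2 = 14844 ft.
Site Q is higher by 14844 − 9000 = 5844 ft.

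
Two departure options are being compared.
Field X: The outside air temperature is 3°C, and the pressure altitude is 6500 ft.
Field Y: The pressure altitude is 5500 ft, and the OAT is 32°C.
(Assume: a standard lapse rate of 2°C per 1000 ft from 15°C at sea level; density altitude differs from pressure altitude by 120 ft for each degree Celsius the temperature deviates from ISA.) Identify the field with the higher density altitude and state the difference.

Field X: ISA temp = 2°C, deviation +1°C, DA = 6500 + 120 × 1 = 6620 ft.
Field Y: ISA temp = 4°C, deviation +28°C, DA = 5500 + 120 × 28 = 8860 ft.
Field Y is higher by 8860 − 6620 = 2240 ft.

Field Y by 2240 ft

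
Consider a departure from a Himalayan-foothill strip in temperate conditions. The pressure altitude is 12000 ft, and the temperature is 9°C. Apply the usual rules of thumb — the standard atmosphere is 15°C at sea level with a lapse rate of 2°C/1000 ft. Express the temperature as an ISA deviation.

ISA temperature at 12000 ft = 15 − 2 × (12000/1000) = -9°C.
Deviation = OAT − ISA = 9 − (-9) = +18°C.

ISA+18°C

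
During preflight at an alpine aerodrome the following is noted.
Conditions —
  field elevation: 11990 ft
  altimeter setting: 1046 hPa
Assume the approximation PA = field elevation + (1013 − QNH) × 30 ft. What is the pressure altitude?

Pressure correction = (1013 − 1046) × 30 = -990 ft.
Pressure altitude = 11990 + (-990) = 11000 ft.

11000 ft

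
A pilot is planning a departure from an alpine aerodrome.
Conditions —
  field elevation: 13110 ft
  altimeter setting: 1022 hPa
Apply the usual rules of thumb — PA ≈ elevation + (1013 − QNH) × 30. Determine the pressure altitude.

12840 ft

Pressure correction = (1013 − 1022) × 30 = -270 ft.
Pressure altitude = 13110 + (-270) = 12840 ft.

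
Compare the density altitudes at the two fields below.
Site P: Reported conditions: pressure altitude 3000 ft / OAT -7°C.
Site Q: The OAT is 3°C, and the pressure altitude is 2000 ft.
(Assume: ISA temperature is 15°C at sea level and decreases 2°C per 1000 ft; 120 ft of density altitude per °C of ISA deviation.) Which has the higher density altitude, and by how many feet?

Site P by 40 ft

Site P: ISA temp = 9°C, deviation -16°C, DA = 3000 + 120 × (-16) = 1080 ft.
Site Q: ISA temp = 11°C, deviation -8°C, DA = 2000 + 120 × (-8) = 1040 ft.
Site P is higher by 1080 − 1040 = 40 ft.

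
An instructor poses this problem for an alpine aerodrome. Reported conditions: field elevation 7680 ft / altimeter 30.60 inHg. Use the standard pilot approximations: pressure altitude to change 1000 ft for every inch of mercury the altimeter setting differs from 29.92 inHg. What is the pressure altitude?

Pressure correction = (29.92 − 30.60) × 1000 = -680 ft.
Pressure altitude = 7680 + (-680) = 7000 ft.

7000 ft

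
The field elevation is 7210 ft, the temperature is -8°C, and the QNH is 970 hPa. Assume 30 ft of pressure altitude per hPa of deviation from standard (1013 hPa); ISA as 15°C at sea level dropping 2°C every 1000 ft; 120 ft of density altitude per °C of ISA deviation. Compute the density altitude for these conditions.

Pressure altitude = 7210 + (1013 − 970) × 30 = 7210 + (+1290) = 8500 ft.
ISA temperature at 8500 ft = 15 − 2 × (8500/1000) = -2°C.
ISA deviation = -8 − (-2) = -6°C.
Density altitude = 8500 + 120 × (-6) = 7780 ft.

7780 ft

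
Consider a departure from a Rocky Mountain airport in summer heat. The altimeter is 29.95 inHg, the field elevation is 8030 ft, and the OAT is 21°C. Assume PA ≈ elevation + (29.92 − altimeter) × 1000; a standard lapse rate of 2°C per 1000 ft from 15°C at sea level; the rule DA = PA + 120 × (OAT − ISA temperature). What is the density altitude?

10640 ft

Pressure altitude = 8030 + (29.92 − 29.95) × 1000 = 8030 + (-30) = 8000 ft.
ISA temperature at 8000 ft = 15 − 2 × (8000/1000) = -1°C.
ISA deviation = 21 − (-1) = +22°C.
Density altitude = 8000 + 120 × (22) = 10640 ft.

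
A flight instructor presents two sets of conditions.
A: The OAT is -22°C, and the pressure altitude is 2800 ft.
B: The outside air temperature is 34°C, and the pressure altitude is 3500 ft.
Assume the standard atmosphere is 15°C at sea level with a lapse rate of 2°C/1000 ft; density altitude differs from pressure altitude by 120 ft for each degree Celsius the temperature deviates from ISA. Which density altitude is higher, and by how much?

A: ISA temp = 9.4°C, deviation -31.4°C, DA = 2800 + 120 × (-31.4) = -968 ft.
B: ISA temp = 8°C, deviation +26°C, DA = 3500 + 120 × 26 = 6620 ft.
B is higher by 6620 − (-968) = 7588 ft.

B by 7588 ft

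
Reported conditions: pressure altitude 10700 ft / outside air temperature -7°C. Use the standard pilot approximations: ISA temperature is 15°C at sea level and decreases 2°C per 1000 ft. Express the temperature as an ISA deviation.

ISA temperature at 10700 ft = 15 − 2 × (10700/1000) = -6.4°C.
Deviation = OAT − ISA = -7 − (-6.4) = -0.6°C.

ISA-0.6°C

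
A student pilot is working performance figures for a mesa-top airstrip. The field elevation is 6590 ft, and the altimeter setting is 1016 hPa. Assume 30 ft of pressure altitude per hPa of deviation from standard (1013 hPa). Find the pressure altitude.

6500 ft

Pressure correction = (1013 − 1016) × 30 = -90 ft.
Pressure altitude = 6590 + (-90) = 6500 ft.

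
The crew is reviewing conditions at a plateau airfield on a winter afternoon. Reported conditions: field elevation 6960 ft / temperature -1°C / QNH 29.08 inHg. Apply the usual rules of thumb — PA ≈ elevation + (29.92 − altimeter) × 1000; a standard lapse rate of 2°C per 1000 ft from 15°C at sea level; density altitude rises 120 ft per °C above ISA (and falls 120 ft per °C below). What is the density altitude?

Pressure altitude = 6960 + (29.92 − 29.08) × 1000 = 6960 + (+840) = 7800 ft.
ISA temperature at 7800 ft = 15 − 2 × (7800/1000) = -0.6°C.
ISA deviation = -1 − (-0.6) = -0.4°C.
Density altitude = 7800 + 120 × (-0.4) = 7752 ft.

7752 ft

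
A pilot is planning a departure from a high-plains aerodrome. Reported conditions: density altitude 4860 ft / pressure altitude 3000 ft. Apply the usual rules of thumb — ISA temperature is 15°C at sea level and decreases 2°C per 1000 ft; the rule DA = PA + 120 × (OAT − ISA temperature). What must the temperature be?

24.5°C

Density altitude − pressure altitude = 4860 − 3000 = +1860 ft.
At 120 ft/°C that is an ISA deviation of 1860/120 = +15.5°C.
ISA temperature at 3000 ft = 15 − 2 × (3000/1000) = 9°C.
OAT = ISA + deviation = 9 + (+15.5) = 24.5°C.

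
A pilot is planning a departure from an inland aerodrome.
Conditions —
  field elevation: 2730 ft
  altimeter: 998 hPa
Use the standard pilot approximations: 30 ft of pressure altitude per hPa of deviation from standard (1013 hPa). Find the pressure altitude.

3180 ft

Pressure correction = (1013 − 998) × 30 = +450 ft.
Pressure altitude = 2730 + (+450) = 3180 ft.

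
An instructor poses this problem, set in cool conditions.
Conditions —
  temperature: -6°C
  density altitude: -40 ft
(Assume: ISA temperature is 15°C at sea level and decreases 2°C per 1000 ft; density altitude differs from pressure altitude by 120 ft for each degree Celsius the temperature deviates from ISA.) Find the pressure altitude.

DA = PA + 120 × (OAT − (15 − 2·PA/1000)) = PA + 120·OAT − 1800 + 0.24·PA = 1.24·PA + 120·OAT − 1800.
So 1.24·PA = -40 − 120 × (-6) + 1800 = 2480.
PA = 2480 / 1.24 = 2000 ft.

2000 ft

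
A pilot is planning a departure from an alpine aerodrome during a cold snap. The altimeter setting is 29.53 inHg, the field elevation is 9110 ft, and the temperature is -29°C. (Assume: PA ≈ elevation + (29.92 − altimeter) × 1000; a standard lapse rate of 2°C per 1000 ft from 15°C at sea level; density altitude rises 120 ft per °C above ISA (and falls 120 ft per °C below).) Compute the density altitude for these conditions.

Pressure altitude = 9110 + (29.92 − 29.53) × 1000 = 9110 + (+390) = 9500 ft.
ISA temperature at 9500 ft = 15 − 2 × (9500/1000) = -4°C.
ISA deviation = -29 − (-4) = -25°C.
Density altitude = 9500 + 120 × (-25) = 6500 ft.

6500 ft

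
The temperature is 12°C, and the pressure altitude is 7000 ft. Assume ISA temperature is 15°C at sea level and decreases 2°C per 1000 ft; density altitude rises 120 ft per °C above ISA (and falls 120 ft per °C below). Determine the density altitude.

ISA temperature at 7000 ft = 15 − 2 × (7000/1000) = 1°C.
ISA deviation = 12 − 1 = +11°C.
Density altitude = 7000 + 120 × (11) = 7000 + (+1320) = 8320 ft.

8320 ft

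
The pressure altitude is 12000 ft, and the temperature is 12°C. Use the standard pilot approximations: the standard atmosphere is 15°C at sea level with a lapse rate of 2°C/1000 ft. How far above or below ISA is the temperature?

ISA+21°C

ISA temperature at 12000 ft = 15 − 2 × (12000/1000) = -9°C.
Deviation = OAT − ISA = 12 − (-9) = +21°C.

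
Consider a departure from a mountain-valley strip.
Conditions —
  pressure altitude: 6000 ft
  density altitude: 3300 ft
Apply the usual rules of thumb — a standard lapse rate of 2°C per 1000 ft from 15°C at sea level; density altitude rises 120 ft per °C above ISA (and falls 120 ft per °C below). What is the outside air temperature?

-19.5°C

Density altitude − pressure altitude = 3300 − 6000 = -2700 ft.
At 120 ft/°C that is an ISA deviation of -2700/120 = -22.5°C.
ISA temperature at 6000 ft = 15 − 2 × (6000/1000) = 3°C.
OAT = ISA + deviation = 3 + (-22.5) = -19.5°C.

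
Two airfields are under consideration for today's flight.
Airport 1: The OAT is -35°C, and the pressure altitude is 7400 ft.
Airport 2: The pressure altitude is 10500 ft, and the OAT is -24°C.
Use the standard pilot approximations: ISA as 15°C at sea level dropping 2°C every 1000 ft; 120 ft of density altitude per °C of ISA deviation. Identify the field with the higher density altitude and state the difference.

Airport 1: ISA temp = 0.2°C, deviation -35.2°C, DA = 7400 + 120 × (-35.2) = 3176 ft.
Airport 2: ISA temp = -6°C, deviation -18°C, DA = 10500 + 120 × (-18) = 8340 ft.
Airport 2 is higher by 8340 − 3176 = 5164 ft.

Airport 2 by 5164 ft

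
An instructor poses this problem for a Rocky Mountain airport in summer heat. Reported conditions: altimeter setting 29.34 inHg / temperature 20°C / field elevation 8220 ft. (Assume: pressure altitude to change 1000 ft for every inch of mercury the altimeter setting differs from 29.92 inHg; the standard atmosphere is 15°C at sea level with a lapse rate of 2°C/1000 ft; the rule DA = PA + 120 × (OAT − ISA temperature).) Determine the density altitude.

Pressure altitude = 8220 + (29.92 − 29.34) × 1000 = 8220 + (+580) = 8800 ft.
ISA temperature at 8800 ft = 15 − 2 × (8800/1000) = -2.6°C.
ISA deviation = 20 − (-2.6) = +22.6°C.
Density altitude = 8800 + 120 × (22.6) = 11512 ft.

11512 ft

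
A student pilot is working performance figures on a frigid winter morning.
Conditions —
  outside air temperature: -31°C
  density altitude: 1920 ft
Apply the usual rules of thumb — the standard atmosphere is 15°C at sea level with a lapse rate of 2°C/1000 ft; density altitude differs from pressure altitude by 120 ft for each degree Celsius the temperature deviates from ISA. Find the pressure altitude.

6000 ft

DA = PA + 120 × (OAT − (15 − 2·PA/1000)) = PA + 120·OAT − 1800 + 0.24·PA = 1.24·PA + 120·OAT − 1800.
So 1.24·PA = 1920 − 120 × (-31) + 1800 = 7440.
PA = 7440 / 1.24 = 6000 ft.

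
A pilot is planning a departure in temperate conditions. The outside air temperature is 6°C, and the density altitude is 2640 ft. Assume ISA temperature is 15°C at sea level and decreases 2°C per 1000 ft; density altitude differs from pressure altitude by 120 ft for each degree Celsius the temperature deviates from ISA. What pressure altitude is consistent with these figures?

DA = PA + 120 × (OAT − (15 − 2·PA/1000)) = PA + 120·OAT − 1800 + 0.24·PA = 1.24·PA + 120·OAT − 1800.
So 1.24·PA = 2640 − 120 × 6 + 1800 = 3720.
PA = 3720 / 1.24 = 3000 ft.

3000 ft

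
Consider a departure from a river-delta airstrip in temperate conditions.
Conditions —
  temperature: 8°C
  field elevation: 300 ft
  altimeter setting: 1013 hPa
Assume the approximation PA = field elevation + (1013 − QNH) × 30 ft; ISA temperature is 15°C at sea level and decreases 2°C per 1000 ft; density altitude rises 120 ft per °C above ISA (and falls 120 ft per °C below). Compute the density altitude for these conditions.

Pressure altitude = 300 + (1013 − 1013) × 30 = 300 + (0) = 300 ft.
ISA temperature at 300 ft = 15 − 2 × (300/1000) = 14.4°C.
ISA deviation = 8 − 14.4 = -6.4°C.
Density altitude = 300 + 120 × (-6.4) = -468 ft.

-468 ft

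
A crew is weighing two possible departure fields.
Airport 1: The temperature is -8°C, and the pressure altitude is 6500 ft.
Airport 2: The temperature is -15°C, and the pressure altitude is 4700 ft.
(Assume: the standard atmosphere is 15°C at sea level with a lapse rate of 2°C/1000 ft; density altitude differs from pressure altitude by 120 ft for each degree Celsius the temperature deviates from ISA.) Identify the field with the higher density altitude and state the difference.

Airport 1 by 3072 ft

Airport 1: ISA temp = 2°C, deviation -10°C, DA = 6500 + 120 × (-10) = 5300 ft.
Airport 2: ISA temp = 5.6°C, deviation -20.6°C, DA = 4700 + 120 × (-20.6) = 2228 ft.
Airport 1 is higher by 5300 − 2228 = 3072 ft.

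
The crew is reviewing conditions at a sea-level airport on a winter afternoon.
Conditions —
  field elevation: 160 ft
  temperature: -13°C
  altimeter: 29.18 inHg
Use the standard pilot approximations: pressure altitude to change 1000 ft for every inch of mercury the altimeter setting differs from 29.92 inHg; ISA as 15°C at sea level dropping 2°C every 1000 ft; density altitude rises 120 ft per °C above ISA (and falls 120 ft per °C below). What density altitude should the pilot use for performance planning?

Pressure altitude = 160 + (29.92 − 29.18) × 1000 = 160 + (+740) = 900 ft.
ISA temperature at 900 ft = 15 − 2 × (900/1000) = 13.2°C.
ISA deviation = -13 − 13.2 = -26.2°C.
Density altitude = 900 + 120 × (-26.2) = -2244 ft.

-2244 ft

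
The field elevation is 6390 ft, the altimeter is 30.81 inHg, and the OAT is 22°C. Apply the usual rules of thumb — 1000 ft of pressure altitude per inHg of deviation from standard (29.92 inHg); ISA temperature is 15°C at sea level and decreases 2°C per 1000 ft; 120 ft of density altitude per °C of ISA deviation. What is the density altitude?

7660 ft

Pressure altitude = 6390 + (29.92 − 30.81) × 1000 = 6390 + (-890) = 5500 ft.
ISA temperature at 5500 ft = 15 − 2 × (5500/1000) = 4°C.
ISA deviation = 22 − 4 = +18°C.
Density altitude = 5500 + 120 × (18) = 7660 ft.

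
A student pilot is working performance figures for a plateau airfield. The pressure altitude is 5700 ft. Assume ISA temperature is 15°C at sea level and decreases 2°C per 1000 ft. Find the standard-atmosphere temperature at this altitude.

3.6°C

ISA temperature = 15 − 2 × (5700/1000) = 15 − 11.4 = 3.6°C.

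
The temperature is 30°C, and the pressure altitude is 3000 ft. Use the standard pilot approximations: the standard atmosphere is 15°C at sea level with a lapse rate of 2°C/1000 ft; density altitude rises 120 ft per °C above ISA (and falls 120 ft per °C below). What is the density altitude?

ISA temperature at 3000 ft = 15 − 2 × (3000/1000) = 9°C.
ISA deviation = 30 − 9 = +21°C.
Density altitude = 3000 + 120 × (21) = 3000 + (+2520) = 5520 ft.

5520 ft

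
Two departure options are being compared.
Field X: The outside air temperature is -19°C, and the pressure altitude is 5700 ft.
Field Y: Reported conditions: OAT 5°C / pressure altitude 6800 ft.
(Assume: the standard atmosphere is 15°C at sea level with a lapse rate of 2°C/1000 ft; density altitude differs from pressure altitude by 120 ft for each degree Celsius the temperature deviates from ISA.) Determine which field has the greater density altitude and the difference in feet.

Field Y by 4244 ft

Field X: ISA temp = 3.6°C, deviation -22.6°C, DA = 5700 + 120 × (-22.6) = 2988 ft.
Field Y: ISA temp = 1.4°C, deviation +3.6°C, DA = 6800 + 120 × 3.6 = 7232 ft.
Field Y is higher by 7232 − 2988 = 4244 ft.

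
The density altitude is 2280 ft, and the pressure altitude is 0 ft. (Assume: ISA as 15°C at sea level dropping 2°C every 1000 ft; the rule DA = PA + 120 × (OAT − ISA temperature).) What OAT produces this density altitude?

Density altitude − pressure altitude = 2280 − 0 = +2280 ft.
At 120 ft/°C that is an ISA deviation of 2280/120 = +19°C.
ISA temperature at 0 ft = 15 − 2 × (0/1000) = 15°C.
OAT = ISA + deviation = 15 + (+19) = 34°C.

34°C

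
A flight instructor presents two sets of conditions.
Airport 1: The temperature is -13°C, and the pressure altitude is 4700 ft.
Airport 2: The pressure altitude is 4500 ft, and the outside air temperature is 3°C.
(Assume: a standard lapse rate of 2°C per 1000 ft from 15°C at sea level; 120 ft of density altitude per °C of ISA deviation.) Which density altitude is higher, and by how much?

Airport 2 by 1672 ft

Airport 1: ISA temp = 5.6°C, deviation -18.6°C, DA = 4700 + 120 × (-18.6) = 2468 ft.
Airport 2: ISA temp = 6°C, deviation -3°C, DA = 4500 + 120 × (-3) = 4140 ft.
Airport 2 is higher by 4140 − 2468 = 1672 ft.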